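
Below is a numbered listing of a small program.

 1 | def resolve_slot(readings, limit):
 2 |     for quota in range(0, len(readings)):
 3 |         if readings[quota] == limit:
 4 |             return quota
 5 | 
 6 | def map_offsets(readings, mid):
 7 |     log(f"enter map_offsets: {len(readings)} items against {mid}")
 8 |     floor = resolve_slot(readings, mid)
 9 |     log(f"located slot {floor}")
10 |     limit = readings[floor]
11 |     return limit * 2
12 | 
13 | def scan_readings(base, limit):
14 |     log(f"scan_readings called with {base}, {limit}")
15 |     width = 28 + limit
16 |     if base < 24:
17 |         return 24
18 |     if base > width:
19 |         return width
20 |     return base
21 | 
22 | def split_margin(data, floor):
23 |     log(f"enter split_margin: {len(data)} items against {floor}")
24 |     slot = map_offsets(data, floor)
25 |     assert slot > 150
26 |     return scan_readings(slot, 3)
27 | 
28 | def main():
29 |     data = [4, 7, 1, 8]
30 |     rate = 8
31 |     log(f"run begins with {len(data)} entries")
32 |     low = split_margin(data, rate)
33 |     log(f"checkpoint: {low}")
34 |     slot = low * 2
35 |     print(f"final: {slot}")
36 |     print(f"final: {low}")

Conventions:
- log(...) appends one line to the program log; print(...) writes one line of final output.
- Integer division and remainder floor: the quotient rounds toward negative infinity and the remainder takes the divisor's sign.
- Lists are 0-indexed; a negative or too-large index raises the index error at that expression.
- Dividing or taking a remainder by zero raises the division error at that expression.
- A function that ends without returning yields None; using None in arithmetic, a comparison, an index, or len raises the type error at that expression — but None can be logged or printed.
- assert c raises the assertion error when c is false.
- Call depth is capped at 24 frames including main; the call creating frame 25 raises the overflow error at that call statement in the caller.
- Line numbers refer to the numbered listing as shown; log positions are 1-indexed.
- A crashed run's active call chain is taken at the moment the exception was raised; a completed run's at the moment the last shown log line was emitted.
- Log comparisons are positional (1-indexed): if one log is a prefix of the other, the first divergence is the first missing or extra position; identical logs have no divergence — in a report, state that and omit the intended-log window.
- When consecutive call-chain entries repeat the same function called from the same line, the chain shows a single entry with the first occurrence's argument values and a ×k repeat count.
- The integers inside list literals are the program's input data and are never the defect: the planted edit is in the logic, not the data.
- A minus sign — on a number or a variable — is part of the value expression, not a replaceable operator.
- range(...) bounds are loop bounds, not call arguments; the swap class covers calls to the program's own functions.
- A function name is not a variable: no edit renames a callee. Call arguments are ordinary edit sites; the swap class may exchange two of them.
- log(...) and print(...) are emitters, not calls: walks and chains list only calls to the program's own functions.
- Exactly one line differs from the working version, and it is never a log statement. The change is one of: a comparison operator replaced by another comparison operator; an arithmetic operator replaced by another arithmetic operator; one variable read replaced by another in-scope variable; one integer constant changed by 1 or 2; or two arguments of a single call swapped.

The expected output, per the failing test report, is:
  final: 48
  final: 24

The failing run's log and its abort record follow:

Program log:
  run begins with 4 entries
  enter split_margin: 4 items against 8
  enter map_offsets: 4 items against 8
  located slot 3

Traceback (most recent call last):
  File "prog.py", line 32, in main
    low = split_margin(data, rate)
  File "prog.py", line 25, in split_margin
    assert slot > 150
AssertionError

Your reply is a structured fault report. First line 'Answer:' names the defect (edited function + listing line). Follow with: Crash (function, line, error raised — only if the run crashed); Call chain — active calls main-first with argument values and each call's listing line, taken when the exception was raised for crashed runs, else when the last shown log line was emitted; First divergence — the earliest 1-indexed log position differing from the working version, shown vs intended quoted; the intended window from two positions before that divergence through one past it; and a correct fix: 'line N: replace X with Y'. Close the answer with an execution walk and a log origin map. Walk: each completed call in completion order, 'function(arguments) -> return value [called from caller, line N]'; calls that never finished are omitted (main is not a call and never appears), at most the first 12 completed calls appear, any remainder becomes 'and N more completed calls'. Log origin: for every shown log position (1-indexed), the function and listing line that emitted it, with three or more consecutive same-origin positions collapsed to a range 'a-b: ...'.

Answer: the defect is in split_margin at line 25.
Key observation: The shown log is a 4-line prefix of the intended one, whose next entry is 'scan_readings called with 16, 3'.
Crash: split_margin, line 25, AssertionError.
Call chain: main -> split_margin([4, 7, 1, 8], 8) (called at line 32).
First divergence: position 5 — after 4 matching lines the faulty run goes silent; intended next line 'scan_readings called with 16, 3'.
Intended log window:
  3: enter map_offsets: 4 items against 8
  4: located slot 3
  5: scan_readings called with 16, 3
  6: checkpoint: 24
Execution walk:
  resolve_slot([4, 7, 1, 8], 8) -> 3  [called from map_offsets, line 8]
  map_offsets([4, 7, 1, 8], 8) -> 16  [called from split_margin, line 24]
Origin of each log line:
  1: from main, line 31
  2: from split_margin, line 23
  3: from map_offsets, line 7
  4: from map_offsets, line 9
A correct fix: line 25: replace `>` with `<=`.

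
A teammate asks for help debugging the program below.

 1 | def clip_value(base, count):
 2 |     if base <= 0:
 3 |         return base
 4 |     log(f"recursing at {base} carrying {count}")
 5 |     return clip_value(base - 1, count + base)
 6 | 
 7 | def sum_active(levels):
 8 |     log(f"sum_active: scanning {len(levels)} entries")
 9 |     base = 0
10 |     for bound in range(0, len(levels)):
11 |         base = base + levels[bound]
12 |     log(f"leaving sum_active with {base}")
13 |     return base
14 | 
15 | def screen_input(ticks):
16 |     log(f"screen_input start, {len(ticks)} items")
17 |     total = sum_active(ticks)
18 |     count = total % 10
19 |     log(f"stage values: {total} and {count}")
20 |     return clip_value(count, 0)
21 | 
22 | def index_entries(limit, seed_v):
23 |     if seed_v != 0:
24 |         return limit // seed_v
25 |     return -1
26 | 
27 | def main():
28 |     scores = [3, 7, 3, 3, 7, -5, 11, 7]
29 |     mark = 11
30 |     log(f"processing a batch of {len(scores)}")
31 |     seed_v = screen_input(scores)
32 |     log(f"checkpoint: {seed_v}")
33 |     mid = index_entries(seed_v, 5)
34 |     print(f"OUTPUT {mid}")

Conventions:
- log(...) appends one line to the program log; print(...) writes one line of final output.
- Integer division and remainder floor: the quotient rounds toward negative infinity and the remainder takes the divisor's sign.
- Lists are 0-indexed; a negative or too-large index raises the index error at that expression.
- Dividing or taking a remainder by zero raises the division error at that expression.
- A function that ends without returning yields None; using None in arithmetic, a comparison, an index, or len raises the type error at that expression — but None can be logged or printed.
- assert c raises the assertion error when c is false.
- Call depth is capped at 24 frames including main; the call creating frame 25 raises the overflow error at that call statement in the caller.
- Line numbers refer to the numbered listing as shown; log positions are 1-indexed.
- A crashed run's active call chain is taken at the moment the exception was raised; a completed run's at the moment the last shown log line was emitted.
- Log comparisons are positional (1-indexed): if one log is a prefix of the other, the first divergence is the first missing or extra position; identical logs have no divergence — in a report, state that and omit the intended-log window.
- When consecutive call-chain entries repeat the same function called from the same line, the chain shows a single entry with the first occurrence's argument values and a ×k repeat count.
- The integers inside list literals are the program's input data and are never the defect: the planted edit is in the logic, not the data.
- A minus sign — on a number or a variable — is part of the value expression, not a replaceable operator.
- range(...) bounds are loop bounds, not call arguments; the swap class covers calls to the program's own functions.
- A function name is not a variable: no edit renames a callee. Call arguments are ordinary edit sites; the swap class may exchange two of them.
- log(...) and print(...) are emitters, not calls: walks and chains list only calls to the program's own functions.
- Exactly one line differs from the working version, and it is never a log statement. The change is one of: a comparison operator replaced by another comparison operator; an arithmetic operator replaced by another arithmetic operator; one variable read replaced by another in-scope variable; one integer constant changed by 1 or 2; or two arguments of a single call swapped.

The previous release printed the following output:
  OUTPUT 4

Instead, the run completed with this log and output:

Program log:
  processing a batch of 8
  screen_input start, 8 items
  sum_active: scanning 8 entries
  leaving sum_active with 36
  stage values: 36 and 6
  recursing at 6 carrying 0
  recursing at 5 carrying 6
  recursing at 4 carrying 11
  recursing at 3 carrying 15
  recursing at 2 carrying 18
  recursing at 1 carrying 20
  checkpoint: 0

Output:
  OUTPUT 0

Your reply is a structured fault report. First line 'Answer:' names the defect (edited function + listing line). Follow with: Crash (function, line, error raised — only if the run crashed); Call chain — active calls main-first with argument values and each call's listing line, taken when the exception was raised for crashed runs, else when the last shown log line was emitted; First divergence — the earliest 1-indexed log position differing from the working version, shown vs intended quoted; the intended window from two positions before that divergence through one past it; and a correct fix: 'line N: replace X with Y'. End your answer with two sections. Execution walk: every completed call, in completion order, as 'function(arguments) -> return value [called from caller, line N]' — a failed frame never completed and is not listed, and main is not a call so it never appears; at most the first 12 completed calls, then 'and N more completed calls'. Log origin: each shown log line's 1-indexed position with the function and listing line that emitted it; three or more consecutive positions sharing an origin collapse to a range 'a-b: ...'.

Answer: the defect is in clip_value at line 3.
Key observation: The log first diverges at position 12: the faulty run prints 'checkpoint: 0' where the working version prints 'checkpoint: 21'.
Call chain: main.
First divergence: at position 12 the run shows 'checkpoint: 0' where the working version logs 'checkpoint: 21'.
Intended log window:
  10: recursing at 2 carrying 18
  11: recursing at 1 carrying 20
  12: checkpoint: 21
Execution walk:
  sum_active([3, 7, 3, 3, 7, -5, 11, 7]) -> 36  [called from screen_input, line 17]
  clip_value(0, 21) -> 0  [called from clip_value, line 5]
  clip_value(1, 20) -> 0  [called from clip_value, line 5]
  clip_value(2, 18) -> 0  [called from clip_value, line 5]
  clip_value(3, 15) -> 0  [called from clip_value, line 5]
  clip_value(4, 11) -> 0  [called from clip_value, line 5]
  clip_value(5, 6) -> 0  [called from clip_value, line 5]
  clip_value(6, 0) -> 0  [called from screen_input, line 20]
  screen_input([3, 7, 3, 3, 7, -5, 11, 7]) -> 0  [called from main, line 31]
  index_entries(0, 5) -> 0  [called from main, line 33]
Log origin:
  1 — main, line 30
  2 — screen_input, line 16
  3 — sum_active, line 8
  4 — sum_active, line 12
  5 — screen_input, line 19
  6-11 — clip_value, line 4
  12 — main, line 32
A correct fix: line 3: replace `base` with `count`.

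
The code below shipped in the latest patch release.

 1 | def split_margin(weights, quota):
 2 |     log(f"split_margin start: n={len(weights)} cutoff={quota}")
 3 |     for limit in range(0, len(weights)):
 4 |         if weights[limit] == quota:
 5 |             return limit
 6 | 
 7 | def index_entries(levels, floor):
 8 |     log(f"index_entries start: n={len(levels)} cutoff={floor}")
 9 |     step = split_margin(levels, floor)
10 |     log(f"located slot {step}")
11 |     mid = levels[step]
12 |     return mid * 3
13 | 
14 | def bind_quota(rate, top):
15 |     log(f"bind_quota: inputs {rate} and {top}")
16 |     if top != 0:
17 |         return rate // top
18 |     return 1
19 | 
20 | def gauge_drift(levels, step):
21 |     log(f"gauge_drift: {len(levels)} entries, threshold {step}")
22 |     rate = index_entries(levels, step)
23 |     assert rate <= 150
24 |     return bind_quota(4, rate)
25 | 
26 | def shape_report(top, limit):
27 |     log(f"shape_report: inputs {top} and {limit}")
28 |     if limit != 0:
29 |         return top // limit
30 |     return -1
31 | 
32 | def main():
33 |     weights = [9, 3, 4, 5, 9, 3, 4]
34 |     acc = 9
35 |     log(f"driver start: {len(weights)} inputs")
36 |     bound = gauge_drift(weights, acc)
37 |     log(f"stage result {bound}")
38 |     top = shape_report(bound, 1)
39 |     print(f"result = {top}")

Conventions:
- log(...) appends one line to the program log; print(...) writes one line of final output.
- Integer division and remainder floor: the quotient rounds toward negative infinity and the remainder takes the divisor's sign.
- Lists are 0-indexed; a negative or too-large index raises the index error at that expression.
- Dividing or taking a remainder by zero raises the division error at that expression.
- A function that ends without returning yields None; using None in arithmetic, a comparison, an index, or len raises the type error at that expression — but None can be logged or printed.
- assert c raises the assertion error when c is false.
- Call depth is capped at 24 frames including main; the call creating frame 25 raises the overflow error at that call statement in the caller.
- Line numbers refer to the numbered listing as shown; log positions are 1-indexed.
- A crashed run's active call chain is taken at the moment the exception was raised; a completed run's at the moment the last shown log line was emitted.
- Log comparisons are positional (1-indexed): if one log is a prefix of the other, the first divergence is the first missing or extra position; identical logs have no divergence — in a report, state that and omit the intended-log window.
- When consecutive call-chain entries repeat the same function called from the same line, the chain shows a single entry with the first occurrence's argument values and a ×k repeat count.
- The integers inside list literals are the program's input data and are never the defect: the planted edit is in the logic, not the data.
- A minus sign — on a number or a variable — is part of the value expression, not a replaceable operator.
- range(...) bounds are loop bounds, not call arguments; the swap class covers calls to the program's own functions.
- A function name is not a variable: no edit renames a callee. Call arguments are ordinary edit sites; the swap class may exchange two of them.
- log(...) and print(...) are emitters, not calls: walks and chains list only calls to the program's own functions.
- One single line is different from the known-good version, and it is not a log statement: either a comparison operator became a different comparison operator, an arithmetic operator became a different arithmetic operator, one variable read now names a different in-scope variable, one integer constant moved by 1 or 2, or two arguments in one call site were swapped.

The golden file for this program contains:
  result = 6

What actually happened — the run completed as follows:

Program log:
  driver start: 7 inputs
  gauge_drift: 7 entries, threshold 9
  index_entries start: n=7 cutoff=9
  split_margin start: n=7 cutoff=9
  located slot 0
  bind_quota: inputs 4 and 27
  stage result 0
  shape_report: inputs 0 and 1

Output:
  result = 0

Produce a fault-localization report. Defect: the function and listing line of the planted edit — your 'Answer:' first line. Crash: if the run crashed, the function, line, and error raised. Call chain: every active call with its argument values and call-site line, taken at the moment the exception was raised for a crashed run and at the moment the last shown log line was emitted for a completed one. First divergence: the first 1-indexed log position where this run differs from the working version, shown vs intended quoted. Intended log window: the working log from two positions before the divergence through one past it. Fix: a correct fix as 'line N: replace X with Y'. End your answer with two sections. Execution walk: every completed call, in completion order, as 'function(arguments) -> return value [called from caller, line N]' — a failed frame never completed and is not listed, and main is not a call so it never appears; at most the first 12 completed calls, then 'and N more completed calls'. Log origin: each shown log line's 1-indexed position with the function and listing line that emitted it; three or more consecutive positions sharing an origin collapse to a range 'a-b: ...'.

Answer: the defect is in gauge_drift at line 24.
The tell: Log line 6 is where behavior first shows: 'bind_quota: inputs 4 and 27' appears instead of 'bind_quota: inputs 27 and 4'.
Call chain: main -> shape_report(0, 1) (called at line 38).
First divergence: position 6; shown 'bind_quota: inputs 4 and 27' vs intended 'bind_quota: inputs 27 and 4'.
Intended log window:
  4: split_margin start: n=7 cutoff=9
  5: located slot 0
  6: bind_quota: inputs 27 and 4
  7: stage result 6
Execution walk:
  split_margin([9, 3, 4, 5, 9, 3, 4], 9) -> 0  [called from index_entries, line 9]
  index_entries([9, 3, 4, 5, 9, 3, 4], 9) -> 27  [called from gauge_drift, line 22]
  bind_quota(4, 27) -> 0  [called from gauge_drift, line 24]
  gauge_drift([9, 3, 4, 5, 9, 3, 4], 9) -> 0  [called from main, line 36]
  shape_report(0, 1) -> 0  [called from main, line 38]
Log origins:
  1: emitted by main (line 35)
  2: emitted by gauge_drift (line 21)
  3: emitted by index_entries (line 8)
  4: emitted by split_margin (line 2)
  5: emitted by index_entries (line 10)
  6: emitted by bind_quota (line 15)
  7: emitted by main (line 37)
  8: emitted by shape_report (line 27)
A correct fix: line 24: replace `bind_quota(4, rate)` with `bind_quota(rate, 4)`.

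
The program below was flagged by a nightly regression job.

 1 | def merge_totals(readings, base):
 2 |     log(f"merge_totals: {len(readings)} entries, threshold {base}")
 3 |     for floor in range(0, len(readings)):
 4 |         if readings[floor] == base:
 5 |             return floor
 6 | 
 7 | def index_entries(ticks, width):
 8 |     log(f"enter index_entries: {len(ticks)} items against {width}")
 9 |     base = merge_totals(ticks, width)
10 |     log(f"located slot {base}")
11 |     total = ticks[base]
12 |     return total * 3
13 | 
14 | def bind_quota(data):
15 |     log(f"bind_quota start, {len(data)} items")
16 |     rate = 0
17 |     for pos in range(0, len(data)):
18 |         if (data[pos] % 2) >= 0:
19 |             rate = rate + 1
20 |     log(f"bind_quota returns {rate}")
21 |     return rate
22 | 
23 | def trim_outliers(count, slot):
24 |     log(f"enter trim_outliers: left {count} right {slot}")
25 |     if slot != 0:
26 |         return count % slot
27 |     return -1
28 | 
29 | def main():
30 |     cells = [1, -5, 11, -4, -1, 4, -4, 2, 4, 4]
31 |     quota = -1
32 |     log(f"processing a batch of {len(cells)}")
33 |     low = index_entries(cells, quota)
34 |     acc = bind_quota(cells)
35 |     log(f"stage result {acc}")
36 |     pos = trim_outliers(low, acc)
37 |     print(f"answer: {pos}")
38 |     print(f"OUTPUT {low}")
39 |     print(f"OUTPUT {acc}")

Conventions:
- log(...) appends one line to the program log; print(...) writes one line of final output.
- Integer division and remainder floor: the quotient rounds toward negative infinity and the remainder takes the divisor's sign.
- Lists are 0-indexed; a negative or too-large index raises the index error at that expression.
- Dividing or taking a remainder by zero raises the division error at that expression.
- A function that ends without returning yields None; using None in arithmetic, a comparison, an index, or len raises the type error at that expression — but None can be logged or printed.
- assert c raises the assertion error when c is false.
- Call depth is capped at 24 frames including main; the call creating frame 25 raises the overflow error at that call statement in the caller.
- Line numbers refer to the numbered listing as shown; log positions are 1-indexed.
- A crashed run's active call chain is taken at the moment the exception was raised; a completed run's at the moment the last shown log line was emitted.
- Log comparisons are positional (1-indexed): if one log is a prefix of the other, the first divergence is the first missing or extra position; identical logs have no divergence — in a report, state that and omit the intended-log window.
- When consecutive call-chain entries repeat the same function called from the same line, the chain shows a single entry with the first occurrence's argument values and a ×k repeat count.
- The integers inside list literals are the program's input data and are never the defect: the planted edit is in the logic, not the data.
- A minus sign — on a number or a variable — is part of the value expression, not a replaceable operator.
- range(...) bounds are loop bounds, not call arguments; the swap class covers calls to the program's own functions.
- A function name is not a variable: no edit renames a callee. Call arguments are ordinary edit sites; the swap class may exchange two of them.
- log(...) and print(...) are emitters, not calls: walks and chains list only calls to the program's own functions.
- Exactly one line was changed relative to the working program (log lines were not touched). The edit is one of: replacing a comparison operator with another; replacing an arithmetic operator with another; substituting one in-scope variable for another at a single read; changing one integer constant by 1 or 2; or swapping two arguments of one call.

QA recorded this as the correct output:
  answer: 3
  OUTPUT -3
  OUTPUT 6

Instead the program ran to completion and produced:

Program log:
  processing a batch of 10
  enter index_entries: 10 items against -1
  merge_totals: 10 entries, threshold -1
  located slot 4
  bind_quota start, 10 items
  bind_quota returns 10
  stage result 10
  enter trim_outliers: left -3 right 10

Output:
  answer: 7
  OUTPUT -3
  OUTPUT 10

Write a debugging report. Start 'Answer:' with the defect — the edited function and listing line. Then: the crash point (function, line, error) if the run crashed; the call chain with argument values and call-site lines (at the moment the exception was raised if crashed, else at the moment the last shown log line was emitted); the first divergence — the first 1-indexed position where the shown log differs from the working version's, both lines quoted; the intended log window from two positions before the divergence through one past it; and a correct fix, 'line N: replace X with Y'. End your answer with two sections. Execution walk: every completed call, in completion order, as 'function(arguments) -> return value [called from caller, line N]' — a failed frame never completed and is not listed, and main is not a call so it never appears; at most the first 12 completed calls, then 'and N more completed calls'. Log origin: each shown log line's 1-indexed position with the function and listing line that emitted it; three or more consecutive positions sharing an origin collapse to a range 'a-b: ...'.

Answer: the defect is in bind_quota at line 18.
The tell: Log line 6 is where behavior first shows: 'bind_quota returns 10' appears instead of 'bind_quota returns 6'.
Call chain: main -> trim_outliers(-3, 10) (called at line 36).
First divergence: position 6; shown 'bind_quota returns 10' vs intended 'bind_quota returns 6'.
Intended log window:
  4: located slot 4
  5: bind_quota start, 10 items
  6: bind_quota returns 6
  7: stage result 6
Execution walk:
  merge_totals([1, -5, 11, -4, -1, 4, -4, 2, 4, 4], -1) -> 4  [called from index_entries, line 9]
  index_entries([1, -5, 11, -4, -1, 4, -4, 2, 4, 4], -1) -> -3  [called from main, line 33]
  bind_quota([1, -5, 11, -4, -1, 4, -4, 2, 4, 4]) -> 10  [called from main, line 34]
  trim_outliers(-3, 10) -> 7  [called from main, line 36]
Log origins:
  1: logged in main at line 32
  2: logged in index_entries at line 8
  3: logged in merge_totals at line 2
  4: logged in index_entries at line 10
  5: logged in bind_quota at line 15
  6: logged in bind_quota at line 20
  7: logged in main at line 35
  8: logged in trim_outliers at line 24
A correct fix: line 18: replace `>=` with `==`.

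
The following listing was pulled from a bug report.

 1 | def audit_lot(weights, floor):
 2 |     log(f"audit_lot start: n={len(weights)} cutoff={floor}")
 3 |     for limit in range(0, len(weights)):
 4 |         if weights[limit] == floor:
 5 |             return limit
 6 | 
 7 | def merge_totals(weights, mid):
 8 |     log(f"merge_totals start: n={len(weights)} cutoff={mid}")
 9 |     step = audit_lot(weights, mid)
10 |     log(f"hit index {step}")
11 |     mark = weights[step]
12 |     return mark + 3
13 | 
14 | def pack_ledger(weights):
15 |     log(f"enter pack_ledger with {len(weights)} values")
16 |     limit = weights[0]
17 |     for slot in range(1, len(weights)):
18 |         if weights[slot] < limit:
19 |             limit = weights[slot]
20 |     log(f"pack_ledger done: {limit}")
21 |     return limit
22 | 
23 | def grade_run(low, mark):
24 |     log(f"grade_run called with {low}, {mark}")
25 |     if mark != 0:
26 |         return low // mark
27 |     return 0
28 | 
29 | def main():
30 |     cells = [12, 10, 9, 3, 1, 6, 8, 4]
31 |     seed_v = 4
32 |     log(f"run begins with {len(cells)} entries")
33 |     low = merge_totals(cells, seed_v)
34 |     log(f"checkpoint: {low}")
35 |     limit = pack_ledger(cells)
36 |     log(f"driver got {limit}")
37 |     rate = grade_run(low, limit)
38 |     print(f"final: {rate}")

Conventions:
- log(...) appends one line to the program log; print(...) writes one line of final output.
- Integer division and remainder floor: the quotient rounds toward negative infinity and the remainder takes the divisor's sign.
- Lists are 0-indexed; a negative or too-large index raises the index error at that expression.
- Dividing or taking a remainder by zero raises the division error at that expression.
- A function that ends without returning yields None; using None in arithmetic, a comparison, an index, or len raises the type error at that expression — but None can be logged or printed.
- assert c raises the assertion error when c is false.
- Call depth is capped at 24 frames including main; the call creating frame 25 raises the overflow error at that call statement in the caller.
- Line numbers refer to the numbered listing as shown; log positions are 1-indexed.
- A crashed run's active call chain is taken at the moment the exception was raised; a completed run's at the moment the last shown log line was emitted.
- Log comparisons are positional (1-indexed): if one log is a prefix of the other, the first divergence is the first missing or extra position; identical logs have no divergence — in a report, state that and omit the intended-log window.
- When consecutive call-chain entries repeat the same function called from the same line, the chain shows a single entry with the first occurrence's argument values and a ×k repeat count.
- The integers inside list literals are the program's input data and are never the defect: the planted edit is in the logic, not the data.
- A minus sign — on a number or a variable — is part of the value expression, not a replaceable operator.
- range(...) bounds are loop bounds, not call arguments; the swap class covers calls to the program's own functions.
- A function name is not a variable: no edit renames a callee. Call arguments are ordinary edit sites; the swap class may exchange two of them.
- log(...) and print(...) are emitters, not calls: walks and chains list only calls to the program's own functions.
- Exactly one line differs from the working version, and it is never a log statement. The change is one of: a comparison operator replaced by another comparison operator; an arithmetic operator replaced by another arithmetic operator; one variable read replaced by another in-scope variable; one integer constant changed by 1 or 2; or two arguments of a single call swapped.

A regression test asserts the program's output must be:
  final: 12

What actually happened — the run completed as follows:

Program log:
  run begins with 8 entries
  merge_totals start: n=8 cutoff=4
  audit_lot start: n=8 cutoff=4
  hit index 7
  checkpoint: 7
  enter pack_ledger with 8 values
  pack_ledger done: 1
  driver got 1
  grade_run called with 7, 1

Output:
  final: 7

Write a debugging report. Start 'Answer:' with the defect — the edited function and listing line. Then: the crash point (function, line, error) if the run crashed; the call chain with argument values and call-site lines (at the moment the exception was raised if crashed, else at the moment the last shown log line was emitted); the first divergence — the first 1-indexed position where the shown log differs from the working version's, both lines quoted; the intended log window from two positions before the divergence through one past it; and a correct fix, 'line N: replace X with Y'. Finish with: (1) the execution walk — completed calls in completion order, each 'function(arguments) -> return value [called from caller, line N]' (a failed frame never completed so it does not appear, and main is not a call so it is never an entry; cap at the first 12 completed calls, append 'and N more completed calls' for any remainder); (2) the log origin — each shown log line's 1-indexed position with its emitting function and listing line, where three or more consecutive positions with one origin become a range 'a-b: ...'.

Answer: the defect is in merge_totals at line 12.
Key observation: At log position 5 the runs split — shown 'checkpoint: 7', but the working version logs 'checkpoint: 12'.
Call chain: main -> grade_run(7, 1) (called at line 37).
First divergence: position 5; shown 'checkpoint: 7' vs intended 'checkpoint: 12'.
Intended log window:
  3: audit_lot start: n=8 cutoff=4
  4: hit index 7
  5: checkpoint: 12
  6: enter pack_ledger with 8 values
Execution walk:
  audit_lot([12, 10, 9, 3, 1, 6, 8, 4], 4) -> 7  [called from merge_totals, line 9]
  merge_totals([12, 10, 9, 3, 1, 6, 8, 4], 4) -> 7  [called from main, line 33]
  pack_ledger([12, 10, 9, 3, 1, 6, 8, 4]) -> 1  [called from main, line 35]
  grade_run(7, 1) -> 7  [called from main, line 37]
Log origin:
  1: logged in main at line 32
  2: logged in merge_totals at line 8
  3: logged in audit_lot at line 2
  4: logged in merge_totals at line 10
  5: logged in main at line 34
  6: logged in pack_ledger at line 15
  7: logged in pack_ledger at line 20
  8: logged in main at line 36
  9: logged in grade_run at line 24
A correct fix: line 12: replace `+` with `*`.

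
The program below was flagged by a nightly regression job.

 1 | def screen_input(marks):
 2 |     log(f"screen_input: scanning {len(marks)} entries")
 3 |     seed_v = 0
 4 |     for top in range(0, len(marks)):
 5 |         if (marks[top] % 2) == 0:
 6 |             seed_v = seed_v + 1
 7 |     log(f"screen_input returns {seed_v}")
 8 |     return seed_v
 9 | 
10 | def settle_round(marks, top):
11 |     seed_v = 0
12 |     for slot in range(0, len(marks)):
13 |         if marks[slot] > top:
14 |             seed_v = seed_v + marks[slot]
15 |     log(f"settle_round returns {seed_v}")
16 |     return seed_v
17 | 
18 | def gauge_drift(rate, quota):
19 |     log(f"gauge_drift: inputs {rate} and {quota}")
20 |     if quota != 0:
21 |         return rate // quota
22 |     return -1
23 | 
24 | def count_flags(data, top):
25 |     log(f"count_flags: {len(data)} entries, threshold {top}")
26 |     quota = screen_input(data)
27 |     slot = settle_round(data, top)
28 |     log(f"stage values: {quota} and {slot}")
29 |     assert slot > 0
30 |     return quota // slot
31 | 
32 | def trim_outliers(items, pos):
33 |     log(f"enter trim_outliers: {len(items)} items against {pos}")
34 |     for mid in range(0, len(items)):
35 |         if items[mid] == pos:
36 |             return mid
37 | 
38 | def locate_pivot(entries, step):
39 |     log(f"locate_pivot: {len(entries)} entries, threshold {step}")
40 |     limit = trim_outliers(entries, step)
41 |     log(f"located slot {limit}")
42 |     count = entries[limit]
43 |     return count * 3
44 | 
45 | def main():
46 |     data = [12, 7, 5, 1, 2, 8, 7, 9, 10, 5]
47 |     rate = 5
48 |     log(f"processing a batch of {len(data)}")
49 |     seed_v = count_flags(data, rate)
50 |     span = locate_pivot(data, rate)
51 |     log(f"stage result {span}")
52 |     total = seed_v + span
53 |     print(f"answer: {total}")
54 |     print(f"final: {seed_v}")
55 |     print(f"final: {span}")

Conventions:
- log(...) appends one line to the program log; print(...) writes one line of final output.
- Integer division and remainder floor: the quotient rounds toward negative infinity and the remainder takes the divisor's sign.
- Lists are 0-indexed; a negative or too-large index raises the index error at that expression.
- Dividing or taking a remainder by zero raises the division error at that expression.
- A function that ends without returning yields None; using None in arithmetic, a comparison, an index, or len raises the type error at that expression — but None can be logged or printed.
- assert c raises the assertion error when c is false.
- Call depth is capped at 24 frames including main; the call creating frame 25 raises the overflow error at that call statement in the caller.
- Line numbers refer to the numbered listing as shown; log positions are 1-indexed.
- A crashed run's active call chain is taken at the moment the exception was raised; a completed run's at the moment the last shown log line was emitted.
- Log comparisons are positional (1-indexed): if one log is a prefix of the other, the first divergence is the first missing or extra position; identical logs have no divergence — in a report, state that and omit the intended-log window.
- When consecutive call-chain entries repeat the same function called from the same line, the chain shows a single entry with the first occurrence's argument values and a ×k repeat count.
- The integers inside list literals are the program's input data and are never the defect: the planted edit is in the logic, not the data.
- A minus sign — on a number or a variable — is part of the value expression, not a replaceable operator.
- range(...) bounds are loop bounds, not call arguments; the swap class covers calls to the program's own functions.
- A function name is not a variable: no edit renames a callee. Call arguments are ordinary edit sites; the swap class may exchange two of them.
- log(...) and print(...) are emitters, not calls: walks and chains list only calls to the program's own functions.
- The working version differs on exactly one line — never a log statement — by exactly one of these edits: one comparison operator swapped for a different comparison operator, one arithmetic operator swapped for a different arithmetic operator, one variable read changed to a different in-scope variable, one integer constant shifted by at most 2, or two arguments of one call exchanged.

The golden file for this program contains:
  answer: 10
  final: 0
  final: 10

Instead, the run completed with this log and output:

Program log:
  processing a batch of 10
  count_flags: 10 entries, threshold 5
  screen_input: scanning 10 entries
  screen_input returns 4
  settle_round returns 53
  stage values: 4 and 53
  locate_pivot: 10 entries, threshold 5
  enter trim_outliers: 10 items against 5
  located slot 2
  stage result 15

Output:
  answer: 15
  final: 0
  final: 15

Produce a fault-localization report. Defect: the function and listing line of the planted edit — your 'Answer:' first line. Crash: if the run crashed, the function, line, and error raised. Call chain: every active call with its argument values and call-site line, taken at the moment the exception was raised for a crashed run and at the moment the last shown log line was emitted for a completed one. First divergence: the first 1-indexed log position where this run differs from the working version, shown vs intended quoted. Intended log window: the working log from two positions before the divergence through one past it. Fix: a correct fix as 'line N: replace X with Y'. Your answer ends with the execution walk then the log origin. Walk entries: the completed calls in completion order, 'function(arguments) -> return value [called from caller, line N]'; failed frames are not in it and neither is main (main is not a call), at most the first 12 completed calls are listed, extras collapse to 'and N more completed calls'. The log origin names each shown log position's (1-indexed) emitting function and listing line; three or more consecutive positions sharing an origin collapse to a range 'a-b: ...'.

Answer: the defect is in locate_pivot at line 43.
Key fact: The earliest visible damage is log position 10 — 'stage result 15' rather than the intended 'stage result 10'.
Call chain: main.
First divergence: position 10; shown 'stage result 15' vs intended 'stage result 10'.
Intended log window:
  8: enter trim_outliers: 10 items against 5
  9: located slot 2
  10: stage result 10
Execution walk:
  screen_input([12, 7, 5, 1, 2, 8, 7, 9, 10, 5]) -> 4  [called from count_flags, line 26]
  settle_round([12, 7, 5, 1, 2, 8, 7, 9, 10, 5], 5) -> 53  [called from count_flags, line 27]
  count_flags([12, 7, 5, 1, 2, 8, 7, 9, 10, 5], 5) -> 0  [called from main, line 49]
  trim_outliers([12, 7, 5, 1, 2, 8, 7, 9, 10, 5], 5) -> 2  [called from locate_pivot, line 40]
  locate_pivot([12, 7, 5, 1, 2, 8, 7, 9, 10, 5], 5) -> 15  [called from main, line 50]
Origin of each log line:
  1: from main, line 48
  2: from count_flags, line 25
  3: from screen_input, line 2
  4: from screen_input, line 7
  5: from settle_round, line 15
  6: from count_flags, line 28
  7: from locate_pivot, line 39
  8: from trim_outliers, line 33
  9: from locate_pivot, line 41
  10: from main, line 51
A correct fix: line 43: replace `3` with `2`.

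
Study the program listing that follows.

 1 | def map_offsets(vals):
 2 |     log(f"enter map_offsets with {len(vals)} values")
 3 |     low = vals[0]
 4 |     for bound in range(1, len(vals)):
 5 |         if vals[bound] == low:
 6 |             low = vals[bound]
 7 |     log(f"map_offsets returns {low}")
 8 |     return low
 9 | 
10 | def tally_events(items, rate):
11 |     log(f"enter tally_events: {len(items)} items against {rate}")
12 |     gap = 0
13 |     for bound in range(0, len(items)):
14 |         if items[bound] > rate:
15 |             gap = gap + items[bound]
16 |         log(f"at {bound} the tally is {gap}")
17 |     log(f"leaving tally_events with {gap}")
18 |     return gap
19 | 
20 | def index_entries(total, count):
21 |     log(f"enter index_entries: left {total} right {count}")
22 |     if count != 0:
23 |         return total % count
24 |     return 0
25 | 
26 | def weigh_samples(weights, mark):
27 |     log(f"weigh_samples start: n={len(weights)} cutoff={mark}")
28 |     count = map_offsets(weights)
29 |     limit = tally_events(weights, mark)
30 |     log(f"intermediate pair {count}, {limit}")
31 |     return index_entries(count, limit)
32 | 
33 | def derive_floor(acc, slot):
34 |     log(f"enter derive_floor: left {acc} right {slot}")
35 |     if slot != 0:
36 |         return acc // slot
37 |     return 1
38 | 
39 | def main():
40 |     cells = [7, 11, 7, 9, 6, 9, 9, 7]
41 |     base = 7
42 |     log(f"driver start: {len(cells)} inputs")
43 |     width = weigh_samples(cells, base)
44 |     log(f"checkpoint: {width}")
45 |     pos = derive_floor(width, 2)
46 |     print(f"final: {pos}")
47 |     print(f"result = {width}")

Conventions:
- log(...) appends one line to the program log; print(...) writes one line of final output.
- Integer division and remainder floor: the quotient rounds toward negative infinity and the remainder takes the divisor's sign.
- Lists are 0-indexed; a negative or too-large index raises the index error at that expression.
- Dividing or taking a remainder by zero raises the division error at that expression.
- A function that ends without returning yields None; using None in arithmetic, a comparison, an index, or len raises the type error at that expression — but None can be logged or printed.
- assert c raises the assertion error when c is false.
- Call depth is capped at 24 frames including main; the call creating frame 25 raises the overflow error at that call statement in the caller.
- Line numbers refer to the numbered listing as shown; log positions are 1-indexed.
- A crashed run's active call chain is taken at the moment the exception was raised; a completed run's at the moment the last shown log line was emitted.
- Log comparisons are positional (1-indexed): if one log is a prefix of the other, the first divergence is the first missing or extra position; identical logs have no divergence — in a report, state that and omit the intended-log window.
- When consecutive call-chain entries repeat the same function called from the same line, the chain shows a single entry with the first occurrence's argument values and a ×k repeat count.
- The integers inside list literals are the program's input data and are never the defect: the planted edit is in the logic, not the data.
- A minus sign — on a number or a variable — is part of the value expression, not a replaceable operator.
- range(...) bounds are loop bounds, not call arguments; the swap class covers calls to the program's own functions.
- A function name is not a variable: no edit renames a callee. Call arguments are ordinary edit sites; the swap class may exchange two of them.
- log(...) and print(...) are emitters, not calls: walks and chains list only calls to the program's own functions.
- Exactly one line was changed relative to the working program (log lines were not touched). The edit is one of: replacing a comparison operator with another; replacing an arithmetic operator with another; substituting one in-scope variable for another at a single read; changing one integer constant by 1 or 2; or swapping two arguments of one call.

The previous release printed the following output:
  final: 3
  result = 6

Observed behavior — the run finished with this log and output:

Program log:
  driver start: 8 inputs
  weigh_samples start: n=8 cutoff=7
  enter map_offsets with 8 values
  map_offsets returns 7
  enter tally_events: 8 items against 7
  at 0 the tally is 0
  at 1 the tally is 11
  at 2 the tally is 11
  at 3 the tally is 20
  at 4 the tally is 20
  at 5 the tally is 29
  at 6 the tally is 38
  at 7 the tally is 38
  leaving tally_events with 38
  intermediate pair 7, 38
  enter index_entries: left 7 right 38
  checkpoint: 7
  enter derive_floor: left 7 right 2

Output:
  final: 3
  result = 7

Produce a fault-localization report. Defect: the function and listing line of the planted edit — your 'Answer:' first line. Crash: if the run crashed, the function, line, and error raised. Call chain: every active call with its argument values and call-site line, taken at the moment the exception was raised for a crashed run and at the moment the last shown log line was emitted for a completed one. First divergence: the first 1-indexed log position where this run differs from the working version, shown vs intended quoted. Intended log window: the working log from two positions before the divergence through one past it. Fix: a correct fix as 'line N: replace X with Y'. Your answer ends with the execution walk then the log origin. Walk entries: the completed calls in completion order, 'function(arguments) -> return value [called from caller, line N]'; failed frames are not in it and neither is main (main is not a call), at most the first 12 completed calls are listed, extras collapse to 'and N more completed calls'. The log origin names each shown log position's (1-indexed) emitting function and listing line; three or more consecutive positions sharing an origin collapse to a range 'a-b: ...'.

Answer: the defect is in map_offsets at line 5.
Core observation: Everything matches until log position 4, which reads 'map_offsets returns 7' in place of 'map_offsets returns 6'.
Call chain: main -> derive_floor(7, 2) (called at line 45).
First divergence: position 4; shown 'map_offsets returns 7' vs intended 'map_offsets returns 6'.
Intended log window:
  2: weigh_samples start: n=8 cutoff=7
  3: enter map_offsets with 8 values
  4: map_offsets returns 6
  5: enter tally_events: 8 items against 7
Execution walk:
  map_offsets([7, 11, 7, 9, 6, 9, 9, 7]) -> 7  [called from weigh_samples, line 28]
  tally_events([7, 11, 7, 9, 6, 9, 9, 7], 7) -> 38  [called from weigh_samples, line 29]
  index_entries(7, 38) -> 7  [called from weigh_samples, line 31]
  weigh_samples([7, 11, 7, 9, 6, 9, 9, 7], 7) -> 7  [called from main, line 43]
  derive_floor(7, 2) -> 3  [called from main, line 45]
Log origin:
  1: logged in main at line 42
  2: logged in weigh_samples at line 27
  3: logged in map_offsets at line 2
  4: logged in map_offsets at line 7
  5: logged in tally_events at line 11
  6-13: logged in tally_events at line 16
  14: logged in tally_events at line 17
  15: logged in weigh_samples at line 30
  16: logged in index_entries at line 21
  17: logged in main at line 44
  18: logged in derive_floor at line 34
A correct fix: line 5: replace `==` with `<`.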